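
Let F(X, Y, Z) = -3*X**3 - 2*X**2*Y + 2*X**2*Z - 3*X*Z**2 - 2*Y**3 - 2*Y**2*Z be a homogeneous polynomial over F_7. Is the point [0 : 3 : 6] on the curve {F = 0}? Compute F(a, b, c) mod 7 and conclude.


F(0,3,6) ≡ 6 (mod 7); P is NOT on the curve.

Evaluate F(0, 3, 6) term-by-term (mod 7).
  -3*X**3 ↦ -3·0·1·1 = 0
  -2*X**2*Y ↦ -2·0·3·1 = 0
  2*X**2*Z ↦ 2·0·1·6 = 0
  -3*X*Z**2 ↦ -3·0·1·36 = 0
  -2*Y**3 ↦ -2·1·27·1 = -54
  -2*Y**2*Z ↦ -2·1·9·6 = -108
Sum: F(0, 3, 6) = (0) + (0) + (0) + (0) + (-54) + (-108) = -162.
Reducing mod 7: -162 ≡ 6 (mod 7).
Since F(a, b, c) ≡ 6 ≠ 0 (mod 7), P does NOT lie on the curve.


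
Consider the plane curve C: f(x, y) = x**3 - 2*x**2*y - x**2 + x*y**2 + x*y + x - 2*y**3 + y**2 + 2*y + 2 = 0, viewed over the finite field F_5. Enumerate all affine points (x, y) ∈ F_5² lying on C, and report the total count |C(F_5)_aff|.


Affine F_5-points: {(1, 3), (2, 1)}; count = 2.

For each of the 25 pairs (x, y) ∈ F_5², evaluate f(x, y) mod 5. Record the zeros.
  x = 0: [0↦2, 1↦3, 2↦4, 3↦3, 4↦3]  zeros at y ∈ ∅
  x = 1: [0↦3, 1↦4, 2↦2, 3↦0, 4↦1]  zeros at y ∈ {3}
  x = 2: [0↦3, 1↦0, 2↦1, 3↦4, 4↦2]  zeros at y ∈ {1}
  x = 3: [0↦3, 1↦2, 2↦2, 3↦1, 4↦2]  zeros at y ∈ ∅
  x = 4: [0↦4, 1↦1, 2↦1, 3↦2, 4↦2]  zeros at y ∈ ∅
Collecting zeros: affine points = {(1, 3), (2, 1)}.
Total count |C(F_5)_aff| = 2.


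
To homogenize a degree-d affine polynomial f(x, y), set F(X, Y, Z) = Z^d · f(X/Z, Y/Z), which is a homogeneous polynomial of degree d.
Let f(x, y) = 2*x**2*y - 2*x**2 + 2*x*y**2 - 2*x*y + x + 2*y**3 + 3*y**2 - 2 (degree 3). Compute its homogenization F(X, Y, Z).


F(X, Y, Z) = 2*X**2*Y - 2*X**2*Z + 2*X*Y**2 - 2*X*Y*Z + X*Z**2 + 2*Y**3 + 3*Y**2*Z - 2*Z**3

deg(f) = 3.
Substitute x = X/Z, y = Y/Z into f, then multiply by Z^3.
  monomial 2·x^2·y^1 ↦ 2·X^2·Y^1·Z^0.
  monomial -2·x^2·y^0 ↦ -2·X^2·Y^0·Z^1.
  monomial 2·x^1·y^2 ↦ 2·X^1·Y^2·Z^0.
  monomial -2·x^1·y^1 ↦ -2·X^1·Y^1·Z^1.
  monomial 1·x^1·y^0 ↦ 1·X^1·Y^0·Z^2.
  monomial 2·x^0·y^3 ↦ 2·X^0·Y^3·Z^0.
  monomial 3·x^0·y^2 ↦ 3·X^0·Y^2·Z^1.
  monomial -2·x^0·y^0 ↦ -2·X^0·Y^0·Z^3.
Collecting: F(X, Y, Z) = 2*X**2*Y - 2*X**2*Z + 2*X*Y**2 - 2*X*Y*Z + X*Z**2 + 2*Y**3 + 3*Y**2*Z - 2*Z**3.


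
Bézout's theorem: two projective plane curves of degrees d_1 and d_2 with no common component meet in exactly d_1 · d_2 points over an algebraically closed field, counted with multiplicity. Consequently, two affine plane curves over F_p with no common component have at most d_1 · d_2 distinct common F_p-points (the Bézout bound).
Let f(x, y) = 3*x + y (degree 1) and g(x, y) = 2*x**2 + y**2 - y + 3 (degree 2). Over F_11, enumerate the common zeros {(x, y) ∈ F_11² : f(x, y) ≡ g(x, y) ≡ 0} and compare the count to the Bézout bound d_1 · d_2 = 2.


Common zeros: {(10, 3)}; count = 1; Bézout bound = 2.

deg(f) = 1, deg(g) = 2, so Bézout bound = 2.
Scan x ∈ F_11. For each x, list the y ∈ F_11 with f(x, y) ≡ 0 and those with g(x, y) ≡ 0 (mod 11); the common zeros in that column are the intersection.
  x = 0: f ≡ 0 at y ∈ {0}; g ≡ 0 at y ∈ {6}; common: ∅.
  x = 1: f ≡ 0 at y ∈ {8}; g ≡ 0 at y ∈ {3, 9}; common: ∅.
  x = 2: f ≡ 0 at y ∈ {5}; g ≡ 0 at y ∈ {0, 1}; common: ∅.
  x = 3: f ≡ 0 at y ∈ {2}; g ≡ 0 at y ∈ {4, 8}; common: ∅.
  x = 4: f ≡ 0 at y ∈ {10}; g ≡ 0 at y ∈ {5, 7}; common: ∅.
  x = 5: f ≡ 0 at y ∈ {7}; g ≡ 0 at y ∈ {2, 10}; common: ∅.
  x = 6: f ≡ 0 at y ∈ {4}; g ≡ 0 at y ∈ {2, 10}; common: ∅.
  x = 7: f ≡ 0 at y ∈ {1}; g ≡ 0 at y ∈ {5, 7}; common: ∅.
  x = 8: f ≡ 0 at y ∈ {9}; g ≡ 0 at y ∈ {4, 8}; common: ∅.
  x = 9: f ≡ 0 at y ∈ {6}; g ≡ 0 at y ∈ {0, 1}; common: ∅.
  x = 10: f ≡ 0 at y ∈ {3}; g ≡ 0 at y ∈ {3, 9}; common: {3}.
Collecting: common zeros = {(10, 3)}, so the count is 1.
Comparison with the Bézout bound: 1 ≤ 2 = deg(f)·deg(g), as expected for curves with no common component (the affine F_11-count falls short of the bound because intersections may lie at infinity, over extension fields, or carry multiplicity).


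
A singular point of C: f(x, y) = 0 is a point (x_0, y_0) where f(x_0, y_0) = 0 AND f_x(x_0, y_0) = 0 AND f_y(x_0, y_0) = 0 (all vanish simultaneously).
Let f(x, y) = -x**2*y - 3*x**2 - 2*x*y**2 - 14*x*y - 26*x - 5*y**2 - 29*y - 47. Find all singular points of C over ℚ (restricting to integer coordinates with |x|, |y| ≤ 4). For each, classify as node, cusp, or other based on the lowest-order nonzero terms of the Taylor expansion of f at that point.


Singular points: {(-3, -2)}; classification: node.

Compute partial derivatives:
  f_x = -2*x*y - 6*x - 2*y**2 - 14*y - 26.
  f_y = -x**2 - 4*x*y - 14*x - 10*y - 29.
Scan x_0 ∈ {−4, ..., 4}. For each x_0, f_y(x_0, y) is a polynomial in y; find its integer roots y ∈ {−4, ..., 4}, then test f_x and f at those candidates.
  x = -4: f_y(-4, y) = 6*y + 11; no integer root y with |y| ≤ 4.
  x = -3: f_y(-3, y) = 2*y + 4; vanishes at y ∈ {-2}. (-3, -2): f_x = 0, f = 0 — SINGULAR.
  x = -2: f_y(-2, y) = -2*y - 5; no integer root y with |y| ≤ 4.
  x = -1: f_y(-1, y) = -6*y - 16; no integer root y with |y| ≤ 4.
  x = 0: f_y(0, y) = -10*y - 29; no integer root y with |y| ≤ 4.
  x = 1: f_y(1, y) = -14*y - 44; no integer root y with |y| ≤ 4.
  x = 2: f_y(2, y) = -18*y - 61; no integer root y with |y| ≤ 4.
  x = 3: f_y(3, y) = -22*y - 80; no integer root y with |y| ≤ 4.
  x = 4: f_y(4, y) = -26*y - 101; no integer root y with |y| ≤ 4.
Only singular point on the grid: (-3, -2).
Classify: substitute x = -3 + u, y = -2 + v and expand: f = -u**2*v - u**2 - 2*u*v**2 + v**2.
No constant or linear terms (consistent with a singular point). Quadratic part: -u**2 + v**2. Cubic part: -u**2*v - 2*u*v**2.
The quadratic part v**2 - u**2 = (v − u)(v + u) splits into two distinct linear factors, so there are two distinct tangent lines y − -2 = ±(x − -3) — this is a node (ordinary double point).
Classification: node.


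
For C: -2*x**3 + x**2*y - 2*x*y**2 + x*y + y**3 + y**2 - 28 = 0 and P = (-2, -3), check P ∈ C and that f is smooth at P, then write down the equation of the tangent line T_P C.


Tangent line at P: -33*x - y - 69 = 0.

Step 1: f(-2, -3) = 0, so P lies on C.
Step 2: partial derivatives
  f_x(x, y) = -6*x**2 + 2*x*y - 2*y**2 + y, f_y(x, y) = x**2 - 4*x*y + x + 3*y**2 + 2*y.
  f_x(P) = -33, f_y(P) = -1 (gradient nonzero, so P is smooth).
Step 3: tangent line at P: -33·(x − -2) + -1·(y − -3) = 0.
Expanding: -33*x - y - 69 = 0.


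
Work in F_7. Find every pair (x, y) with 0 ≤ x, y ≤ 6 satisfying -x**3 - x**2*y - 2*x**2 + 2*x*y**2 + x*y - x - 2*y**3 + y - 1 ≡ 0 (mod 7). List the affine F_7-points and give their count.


Affine F_7-points: {(0, 6), (2, 2), (3, 0), (6, 6)}; count = 4.

For each of the 49 pairs (x, y) ∈ F_7², evaluate f(x, y) mod 7. Record the zeros.
  x = 0: [0↦6, 1↦5, 2↦6, 3↦4, 4↦1, 5↦6, 6↦0]  zeros at y ∈ {6}
  x = 1: [0↦2, 1↦3, 2↦3, 3↦4, 4↦1, 5↦3, 6↦5]  zeros at y ∈ ∅
  x = 2: [0↦2, 1↦3, 2↦0, 3↦2, 4↦4, 5↦1, 6↦2]  zeros at y ∈ {2}
  x = 3: [0↦0, 1↦6, 2↦5, 3↦6, 4↦4, 5↦1, 6↦6]  zeros at y ∈ {0}
  x = 4: [0↦4, 1↦6, 2↦5, 3↦3, 4↦2, 5↦4, 6↦4]  zeros at y ∈ ∅
  x = 5: [0↦1, 1↦4, 2↦1, 3↦1, 4↦6, 5↦4, 6↦4]  zeros at y ∈ ∅
  x = 6: [0↦6, 1↦1, 2↦1, 3↦1, 4↦3, 5↦2, 6↦0]  zeros at y ∈ {6}
Collecting zeros: affine points = {(0, 6), (2, 2), (3, 0), (6, 6)}.
Total count |C(F_7)_aff| = 4.


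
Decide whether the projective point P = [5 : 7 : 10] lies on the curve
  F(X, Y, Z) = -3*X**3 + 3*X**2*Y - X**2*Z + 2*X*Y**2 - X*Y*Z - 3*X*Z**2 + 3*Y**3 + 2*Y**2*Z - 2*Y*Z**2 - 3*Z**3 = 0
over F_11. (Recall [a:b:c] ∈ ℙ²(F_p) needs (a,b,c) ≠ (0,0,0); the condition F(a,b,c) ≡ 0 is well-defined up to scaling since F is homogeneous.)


F(5,7,10) ≡ 10 (mod 11); P is NOT on the curve.

Evaluate F(5, 7, 10) term-by-term (mod 11).
  -3*X**3 ↦ -3·125·1·1 = -375
  3*X**2*Y ↦ 3·25·7·1 = 525
  -X**2*Z ↦ -1·25·1·10 = -250
  2*X*Y**2 ↦ 2·5·49·1 = 490
  -X*Y*Z ↦ -1·5·7·10 = -350
  -3*X*Z**2 ↦ -3·5·1·100 = -1500
  3*Y**3 ↦ 3·1·343·1 = 1029
  2*Y**2*Z ↦ 2·1·49·10 = 980
  -2*Y*Z**2 ↦ -2·1·7·100 = -1400
  -3*Z**3 ↦ -3·1·1·1000 = -3000
Sum: F(5, 7, 10) = (-375) + (525) + (-250) + (490) + (-350) + (-1500) + (1029) + (980) + (-1400) + (-3000) = -3851.
Reducing mod 11: -3851 ≡ 10 (mod 11).
Since F(a, b, c) ≡ 10 ≠ 0 (mod 11), P does NOT lie on the curve.


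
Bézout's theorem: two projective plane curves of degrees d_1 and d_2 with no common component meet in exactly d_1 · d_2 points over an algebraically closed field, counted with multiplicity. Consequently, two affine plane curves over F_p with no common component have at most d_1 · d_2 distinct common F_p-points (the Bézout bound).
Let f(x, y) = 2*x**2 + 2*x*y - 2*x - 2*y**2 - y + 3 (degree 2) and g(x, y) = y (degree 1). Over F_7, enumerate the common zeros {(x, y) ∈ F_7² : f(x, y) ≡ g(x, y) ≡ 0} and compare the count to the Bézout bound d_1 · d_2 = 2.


Common zeros: {(2, 0), (6, 0)}; count = 2; Bézout bound = 2.

deg(f) = 2, deg(g) = 1, so Bézout bound = 2.
Scan x ∈ F_7. For each x, list the y ∈ F_7 with f(x, y) ≡ 0 and those with g(x, y) ≡ 0 (mod 7); the common zeros in that column are the intersection.
  x = 0: f ≡ 0 at y ∈ {1, 2}; g ≡ 0 at y ∈ {0}; common: ∅.
  x = 1: f ≡ 0 at y ∈ {5, 6}; g ≡ 0 at y ∈ {0}; common: ∅.
  x = 2: f ≡ 0 at y ∈ {0, 5}; g ≡ 0 at y ∈ {0}; common: {0}.
  x = 3: f ≡ 0 at y ∈ ∅; g ≡ 0 at y ∈ {0}; common: ∅.
  x = 4: f ≡ 0 at y ∈ ∅; g ≡ 0 at y ∈ {0}; common: ∅.
  x = 5: f ≡ 0 at y ∈ ∅; g ≡ 0 at y ∈ {0}; common: ∅.
  x = 6: f ≡ 0 at y ∈ {0, 2}; g ≡ 0 at y ∈ {0}; common: {0}.
Collecting: common zeros = {(2, 0), (6, 0)}, so the count is 2.
Comparison with the Bézout bound: 2 ≤ 2 = deg(f)·deg(g), as expected for curves with no common component (the bound is attained).


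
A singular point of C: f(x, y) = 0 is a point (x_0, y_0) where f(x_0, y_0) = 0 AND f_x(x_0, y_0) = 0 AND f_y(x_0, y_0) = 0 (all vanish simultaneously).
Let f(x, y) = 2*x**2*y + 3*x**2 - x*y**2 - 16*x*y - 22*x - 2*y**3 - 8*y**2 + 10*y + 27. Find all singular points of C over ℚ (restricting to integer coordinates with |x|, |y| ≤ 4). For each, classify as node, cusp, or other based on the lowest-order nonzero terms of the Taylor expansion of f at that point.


Singular points: {(3, -2)}; classification: node.

Compute partial derivatives:
  f_x = 4*x*y + 6*x - y**2 - 16*y - 22.
  f_y = 2*x**2 - 2*x*y - 16*x - 6*y**2 - 16*y + 10.
Scan x_0 ∈ {−4, ..., 4}. For each x_0, f_y(x_0, y) is a polynomial in y; find its integer roots y ∈ {−4, ..., 4}, then test f_x and f at those candidates.
  x = -4: f_y(-4, y) = -6*y**2 - 8*y + 106; no integer root y with |y| ≤ 4.
  x = -3: f_y(-3, y) = -6*y**2 - 10*y + 76; no integer root y with |y| ≤ 4.
  x = -2: f_y(-2, y) = -6*y**2 - 12*y + 50; no integer root y with |y| ≤ 4.
  x = -1: f_y(-1, y) = -6*y**2 - 14*y + 28; no integer root y with |y| ≤ 4.
  x = 0: f_y(0, y) = -6*y**2 - 16*y + 10; no integer root y with |y| ≤ 4.
  x = 1: f_y(1, y) = -6*y**2 - 18*y - 4; no integer root y with |y| ≤ 4.
  x = 2: f_y(2, y) = -6*y**2 - 20*y - 14; vanishes at y ∈ {-1}. (2, -1): f_x = -3 ≠ 0.
  x = 3: f_y(3, y) = -6*y**2 - 22*y - 20; vanishes at y ∈ {-2}. (3, -2): f_x = 0, f = 0 — SINGULAR.
  x = 4: f_y(4, y) = -6*y**2 - 24*y - 22; no integer root y with |y| ≤ 4.
Only singular point on the grid: (3, -2).
Classify: substitute x = 3 + u, y = -2 + v and expand: f = 2*u**2*v - u**2 - u*v**2 - 2*v**3 + v**2.
No constant or linear terms (consistent with a singular point). Quadratic part: -u**2 + v**2. Cubic part: 2*u**2*v - u*v**2 - 2*v**3.
The quadratic part v**2 - u**2 = (v − u)(v + u) splits into two distinct linear factors, so there are two distinct tangent lines y − -2 = ±(x − 3) — this is a node (ordinary double point).
Classification: node.


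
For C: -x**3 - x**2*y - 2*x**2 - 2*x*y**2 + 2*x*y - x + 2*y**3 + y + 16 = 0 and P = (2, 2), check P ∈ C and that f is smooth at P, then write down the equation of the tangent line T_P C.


Tangent line at P: -33*x + 9*y + 48 = 0.

Step 1: f(2, 2) = 0, so P lies on C.
Step 2: partial derivatives
  f_x(x, y) = -3*x**2 - 2*x*y - 4*x - 2*y**2 + 2*y - 1, f_y(x, y) = -x**2 - 4*x*y + 2*x + 6*y**2 + 1.
  f_x(P) = -33, f_y(P) = 9 (gradient nonzero, so P is smooth).
Step 3: tangent line at P: -33·(x − 2) + 9·(y − 2) = 0.
Expanding: -33*x + 9*y + 48 = 0.


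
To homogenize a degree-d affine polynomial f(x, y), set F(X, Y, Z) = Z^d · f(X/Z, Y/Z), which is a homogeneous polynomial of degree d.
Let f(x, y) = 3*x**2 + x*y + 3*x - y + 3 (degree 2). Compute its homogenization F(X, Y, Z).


F(X, Y, Z) = 3*X**2 + X*Y + 3*X*Z - Y*Z + 3*Z**2

deg(f) = 2.
Substitute x = X/Z, y = Y/Z into f, then multiply by Z^2.
  monomial 3·x^2·y^0 ↦ 3·X^2·Y^0·Z^0.
  monomial 1·x^1·y^1 ↦ 1·X^1·Y^1·Z^0.
  monomial 3·x^1·y^0 ↦ 3·X^1·Y^0·Z^1.
  monomial -1·x^0·y^1 ↦ -1·X^0·Y^1·Z^1.
  monomial 3·x^0·y^0 ↦ 3·X^0·Y^0·Z^2.
Collecting: F(X, Y, Z) = 3*X**2 + X*Y + 3*X*Z - Y*Z + 3*Z**2.


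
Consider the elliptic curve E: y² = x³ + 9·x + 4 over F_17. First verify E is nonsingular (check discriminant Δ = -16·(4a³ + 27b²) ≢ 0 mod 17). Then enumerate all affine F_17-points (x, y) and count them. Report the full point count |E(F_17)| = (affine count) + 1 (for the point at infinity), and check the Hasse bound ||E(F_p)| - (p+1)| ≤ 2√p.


Affine points = {(0, 2), (0, 15), (2, 8), (2, 9), (4, 6), (4, 11), (5, 2), (5, 15), (6, 6), (6, 11), (7, 6), (7, 11), (9, 7), (9, 10), (12, 2), (12, 15), (14, 1), (14, 16)}; affine count = 18; |E(F_17)| = 19.

Discriminant check: Δ ∝ 4a³ + 27b² = 4·9³ + 27·4² = 4·729 + 27·16 ≡ 16 (mod 17). Nonzero ⇒ E is nonsingular.
For each x ∈ F_17, compute rhs = x³ + 9·x + 4 mod 17, then count y ∈ F_17 with y² ≡ rhs.
  x = 0: rhs = 4, matching y values: 2, 15 (2 points).
  x = 1: rhs = 14, matching y values: none (0 points).
  x = 2: rhs = 13, matching y values: 8, 9 (2 points).
  x = 3: rhs = 7, matching y values: none (0 points).
  x = 4: rhs = 2, matching y values: 6, 11 (2 points).
  x = 5: rhs = 4, matching y values: 2, 15 (2 points).
  x = 6: rhs = 2, matching y values: 6, 11 (2 points).
  x = 7: rhs = 2, matching y values: 6, 11 (2 points).
  x = 8: rhs = 10, matching y values: none (0 points).
  x = 9: rhs = 15, matching y values: 7, 10 (2 points).
  x = 10: rhs = 6, matching y values: none (0 points).
  x = 11: rhs = 6, matching y values: none (0 points).
  x = 12: rhs = 4, matching y values: 2, 15 (2 points).
  x = 13: rhs = 6, matching y values: none (0 points).
  x = 14: rhs = 1, matching y values: 1, 16 (2 points).
  x = 15: rhs = 12, matching y values: none (0 points).
  x = 16: rhs = 11, matching y values: none (0 points).
Total affine count: 18.
Full point count |E(F_17)| = 18 + 1 = 19.
Hasse bound: |19 − (17+1)| = |1| = 1 ≤ 2√17 ≈ 8.2462 ✓.


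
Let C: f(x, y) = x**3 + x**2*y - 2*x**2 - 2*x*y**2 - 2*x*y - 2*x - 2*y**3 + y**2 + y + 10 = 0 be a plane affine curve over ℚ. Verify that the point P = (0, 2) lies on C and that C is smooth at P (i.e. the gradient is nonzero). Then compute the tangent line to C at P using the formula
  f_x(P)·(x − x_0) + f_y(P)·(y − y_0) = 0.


Tangent line at P: -14*x - 19*y + 38 = 0.

Step 1: f(0, 2) = 0, so P lies on C.
Step 2: partial derivatives
  f_x(x, y) = 3*x**2 + 2*x*y - 4*x - 2*y**2 - 2*y - 2, f_y(x, y) = x**2 - 4*x*y - 2*x - 6*y**2 + 2*y + 1.
  f_x(P) = -14, f_y(P) = -19 (gradient nonzero, so P is smooth).
Step 3: tangent line at P: -14·(x − 0) + -19·(y − 2) = 0.
Expanding: -14*x - 19*y + 38 = 0.


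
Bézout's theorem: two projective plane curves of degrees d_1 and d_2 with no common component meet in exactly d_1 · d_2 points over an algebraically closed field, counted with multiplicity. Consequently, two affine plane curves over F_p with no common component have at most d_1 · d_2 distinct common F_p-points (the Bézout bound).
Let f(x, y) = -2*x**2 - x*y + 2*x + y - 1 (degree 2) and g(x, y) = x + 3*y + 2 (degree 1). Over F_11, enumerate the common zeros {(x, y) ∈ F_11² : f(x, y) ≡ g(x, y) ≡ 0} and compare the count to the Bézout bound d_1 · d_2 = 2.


Common zeros: {(2, 6), (6, 1)}; count = 2; Bézout bound = 2.

deg(f) = 2, deg(g) = 1, so Bézout bound = 2.
Scan x ∈ F_11. For each x, list the y ∈ F_11 with f(x, y) ≡ 0 and those with g(x, y) ≡ 0 (mod 11); the common zeros in that column are the intersection.
  x = 0: f ≡ 0 at y ∈ {1}; g ≡ 0 at y ∈ {3}; common: ∅.
  x = 1: f ≡ 0 at y ∈ ∅; g ≡ 0 at y ∈ {10}; common: ∅.
  x = 2: f ≡ 0 at y ∈ {6}; g ≡ 0 at y ∈ {6}; common: {6}.
  x = 3: f ≡ 0 at y ∈ {10}; g ≡ 0 at y ∈ {2}; common: ∅.
  x = 4: f ≡ 0 at y ∈ {10}; g ≡ 0 at y ∈ {9}; common: ∅.
  x = 5: f ≡ 0 at y ∈ {9}; g ≡ 0 at y ∈ {5}; common: ∅.
  x = 6: f ≡ 0 at y ∈ {1}; g ≡ 0 at y ∈ {1}; common: {1}.
  x = 7: f ≡ 0 at y ∈ {6}; g ≡ 0 at y ∈ {8}; common: ∅.
  x = 8: f ≡ 0 at y ∈ {9}; g ≡ 0 at y ∈ {4}; common: ∅.
  x = 9: f ≡ 0 at y ∈ {8}; g ≡ 0 at y ∈ {0}; common: ∅.
  x = 10: f ≡ 0 at y ∈ {8}; g ≡ 0 at y ∈ {7}; common: ∅.
Collecting: common zeros = {(2, 6), (6, 1)}, so the count is 2.
Comparison with the Bézout bound: 2 ≤ 2 = deg(f)·deg(g), as expected for curves with no common component (the bound is attained).


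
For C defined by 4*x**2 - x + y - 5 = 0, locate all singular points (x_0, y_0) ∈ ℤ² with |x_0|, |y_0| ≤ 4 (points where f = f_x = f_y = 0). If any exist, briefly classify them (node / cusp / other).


No singular points in the scanned grid; C is smooth there.

Compute partial derivatives:
  f_x = 8*x - 1.
  f_y = 1.
f_y = 1 is a nonzero constant, so f_y never vanishes: no point (x, y) can satisfy f = f_x = f_y = 0. In particular no (x, y) ∈ {−4, ..., 4}² is singular; the curve is smooth.


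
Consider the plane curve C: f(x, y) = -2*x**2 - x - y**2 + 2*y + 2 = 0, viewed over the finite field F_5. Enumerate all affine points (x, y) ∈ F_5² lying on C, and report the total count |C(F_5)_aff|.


Affine F_5-points: {(1, 1)}; count = 1.

For each of the 25 pairs (x, y) ∈ F_5², evaluate f(x, y) mod 5. Record the zeros.
  x = 0: [0↦2, 1↦3, 2↦2, 3↦4, 4↦4]  zeros at y ∈ ∅
  x = 1: [0↦4, 1↦0, 2↦4, 3↦1, 4↦1]  zeros at y ∈ {1}
  x = 2: [0↦2, 1↦3, 2↦2, 3↦4, 4↦4]  zeros at y ∈ ∅
  x = 3: [0↦1, 1↦2, 2↦1, 3↦3, 4↦3]  zeros at y ∈ ∅
  x = 4: [0↦1, 1↦2, 2↦1, 3↦3, 4↦3]  zeros at y ∈ ∅
Collecting zeros: affine points = {(1, 1)}.
Total count |C(F_5)_aff| = 1.


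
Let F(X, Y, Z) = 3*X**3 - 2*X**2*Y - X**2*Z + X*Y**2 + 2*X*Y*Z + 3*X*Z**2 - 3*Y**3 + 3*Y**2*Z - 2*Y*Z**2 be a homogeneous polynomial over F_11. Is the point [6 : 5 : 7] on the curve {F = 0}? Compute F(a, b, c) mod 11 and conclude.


F(6,5,7) ≡ 4 (mod 11); P is NOT on the curve.

Evaluate F(6, 5, 7) term-by-term (mod 11).
  3*X**3 ↦ 3·216·1·1 = 648
  -2*X**2*Y ↦ -2·36·5·1 = -360
  -X**2*Z ↦ -1·36·1·7 = -252
  X*Y**2 ↦ 1·6·25·1 = 150
  2*X*Y*Z ↦ 2·6·5·7 = 420
  3*X*Z**2 ↦ 3·6·1·49 = 882
  -3*Y**3 ↦ -3·1·125·1 = -375
  3*Y**2*Z ↦ 3·1·25·7 = 525
  -2*Y*Z**2 ↦ -2·1·5·49 = -490
Sum: F(6, 5, 7) = (648) + (-360) + (-252) + (150) + (420) + (882) + (-375) + (525) + (-490) = 1148.
Reducing mod 11: 1148 ≡ 4 (mod 11).
Since F(a, b, c) ≡ 4 ≠ 0 (mod 11), P does NOT lie on the curve.


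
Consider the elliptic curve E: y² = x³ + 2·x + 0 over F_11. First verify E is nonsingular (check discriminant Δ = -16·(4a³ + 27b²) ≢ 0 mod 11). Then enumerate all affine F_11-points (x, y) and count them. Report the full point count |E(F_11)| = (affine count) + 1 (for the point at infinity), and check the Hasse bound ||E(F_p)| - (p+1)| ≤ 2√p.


Affine points = {(0, 0), (1, 5), (1, 6), (2, 1), (2, 10), (3, 0), (5, 5), (5, 6), (7, 4), (7, 7), (8, 0)}; affine count = 11; |E(F_11)| = 12.

Discriminant check: Δ ∝ 4a³ + 27b² = 4·2³ + 27·0² = 4·8 + 27·0 ≡ 10 (mod 11). Nonzero ⇒ E is nonsingular.
For each x ∈ F_11, compute rhs = x³ + 2·x + 0 mod 11, then count y ∈ F_11 with y² ≡ rhs.
  x = 0: rhs = 0, matching y values: 0 (1 points).
  x = 1: rhs = 3, matching y values: 5, 6 (2 points).
  x = 2: rhs = 1, matching y values: 1, 10 (2 points).
  x = 3: rhs = 0, matching y values: 0 (1 points).
  x = 4: rhs = 6, matching y values: none (0 points).
  x = 5: rhs = 3, matching y values: 5, 6 (2 points).
  x = 6: rhs = 8, matching y values: none (0 points).
  x = 7: rhs = 5, matching y values: 4, 7 (2 points).
  x = 8: rhs = 0, matching y values: 0 (1 points).
  x = 9: rhs = 10, matching y values: none (0 points).
  x = 10: rhs = 8, matching y values: none (0 points).
Total affine count: 11.
Full point count |E(F_11)| = 11 + 1 = 12.
Hasse bound: |12 − (11+1)| = |0| = 0 ≤ 2√11 ≈ 6.6332 ✓.


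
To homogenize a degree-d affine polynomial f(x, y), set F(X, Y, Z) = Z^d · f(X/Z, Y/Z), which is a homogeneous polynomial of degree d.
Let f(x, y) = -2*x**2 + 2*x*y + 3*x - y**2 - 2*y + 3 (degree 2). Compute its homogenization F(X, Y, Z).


F(X, Y, Z) = -2*X**2 + 2*X*Y + 3*X*Z - Y**2 - 2*Y*Z + 3*Z**2

deg(f) = 2.
Substitute x = X/Z, y = Y/Z into f, then multiply by Z^2.
  monomial -2·x^2·y^0 ↦ -2·X^2·Y^0·Z^0.
  monomial 2·x^1·y^1 ↦ 2·X^1·Y^1·Z^0.
  monomial 3·x^1·y^0 ↦ 3·X^1·Y^0·Z^1.
  monomial -1·x^0·y^2 ↦ -1·X^0·Y^2·Z^0.
  monomial -2·x^0·y^1 ↦ -2·X^0·Y^1·Z^1.
  monomial 3·x^0·y^0 ↦ 3·X^0·Y^0·Z^2.
Collecting: F(X, Y, Z) = -2*X**2 + 2*X*Y + 3*X*Z - Y**2 - 2*Y*Z + 3*Z**2.


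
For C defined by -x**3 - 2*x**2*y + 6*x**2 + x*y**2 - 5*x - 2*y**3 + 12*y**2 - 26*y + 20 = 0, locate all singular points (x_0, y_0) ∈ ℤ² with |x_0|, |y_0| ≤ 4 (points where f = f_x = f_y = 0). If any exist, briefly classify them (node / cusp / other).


Singular points: {(1, 2)}; classification: node.

Compute partial derivatives:
  f_x = -3*x**2 - 4*x*y + 12*x + y**2 - 5.
  f_y = -2*x**2 + 2*x*y - 6*y**2 + 24*y - 26.
Scan x_0 ∈ {−4, ..., 4}. For each x_0, f_y(x_0, y) is a polynomial in y; find its integer roots y ∈ {−4, ..., 4}, then test f_x and f at those candidates.
  x = -4: f_y(-4, y) = -6*y**2 + 16*y - 58; no integer root y with |y| ≤ 4.
  x = -3: f_y(-3, y) = -6*y**2 + 18*y - 44; no integer root y with |y| ≤ 4.
  x = -2: f_y(-2, y) = -6*y**2 + 20*y - 34; no integer root y with |y| ≤ 4.
  x = -1: f_y(-1, y) = -6*y**2 + 22*y - 28; no integer root y with |y| ≤ 4.
  x = 0: f_y(0, y) = -6*y**2 + 24*y - 26; no integer root y with |y| ≤ 4.
  x = 1: f_y(1, y) = -6*y**2 + 26*y - 28; vanishes at y ∈ {2}. (1, 2): f_x = 0, f = 0 — SINGULAR.
  x = 2: f_y(2, y) = -6*y**2 + 28*y - 34; no integer root y with |y| ≤ 4.
  x = 3: f_y(3, y) = -6*y**2 + 30*y - 44; no integer root y with |y| ≤ 4.
  x = 4: f_y(4, y) = -6*y**2 + 32*y - 58; no integer root y with |y| ≤ 4.
Only singular point on the grid: (1, 2).
Classify: substitute x = 1 + u, y = 2 + v and expand: f = -u**3 - 2*u**2*v - u**2 + u*v**2 - 2*v**3 + v**2.
No constant or linear terms (consistent with a singular point). Quadratic part: -u**2 + v**2. Cubic part: -u**3 - 2*u**2*v + u*v**2 - 2*v**3.
The quadratic part v**2 - u**2 = (v − u)(v + u) splits into two distinct linear factors, so there are two distinct tangent lines y − 2 = ±(x − 1) — this is a node (ordinary double point).
Classification: node.


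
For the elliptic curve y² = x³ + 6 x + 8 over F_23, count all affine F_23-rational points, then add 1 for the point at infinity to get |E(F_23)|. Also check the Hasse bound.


Affine points = {(0, 10), (0, 13), (4, 2), (4, 21), (5, 5), (5, 18), (7, 5), (7, 18), (8, 4), (8, 19), (9, 3), (9, 20), (11, 5), (11, 18), (13, 11), (13, 12), (15, 0), (17, 3), (17, 20), (19, 9), (19, 14), (20, 3), (20, 20), (22, 1), (22, 22)}; affine count = 25; |E(F_23)| = 26.

Discriminant check: Δ ∝ 4a³ + 27b² = 4·6³ + 27·8² = 4·216 + 27·64 ≡ 16 (mod 23). Nonzero ⇒ E is nonsingular.
For each x ∈ F_23, compute rhs = x³ + 6·x + 8 mod 23, then count y ∈ F_23 with y² ≡ rhs.
  x = 0: rhs = 8, matching y values: 10, 13 (2 points).
  x = 1: rhs = 15, matching y values: none (0 points).
  x = 2: rhs = 5, matching y values: none (0 points).
  x = 3: rhs = 7, matching y values: none (0 points).
  x = 4: rhs = 4, matching y values: 2, 21 (2 points).
  x = 5: rhs = 2, matching y values: 5, 18 (2 points).
  x = 6: rhs = 7, matching y values: none (0 points).
  x = 7: rhs = 2, matching y values: 5, 18 (2 points).
  x = 8: rhs = 16, matching y values: 4, 19 (2 points).
  x = 9: rhs = 9, matching y values: 3, 20 (2 points).
  x = 10: rhs = 10, matching y values: none (0 points).
  x = 11: rhs = 2, matching y values: 5, 18 (2 points).
  x = 12: rhs = 14, matching y values: none (0 points).
  x = 13: rhs = 6, matching y values: 11, 12 (2 points).
  x = 14: rhs = 7, matching y values: none (0 points).
  x = 15: rhs = 0, matching y values: 0 (1 points).
  x = 16: rhs = 14, matching y values: none (0 points).
  x = 17: rhs = 9, matching y values: 3, 20 (2 points).
  x = 18: rhs = 14, matching y values: none (0 points).
  x = 19: rhs = 12, matching y values: 9, 14 (2 points).
  x = 20: rhs = 9, matching y values: 3, 20 (2 points).
  x = 21: rhs = 11, matching y values: none (0 points).
  x = 22: rhs = 1, matching y values: 1, 22 (2 points).
Total affine count: 25.
Full point count |E(F_23)| = 25 + 1 = 26.
Hasse bound: |26 − (23+1)| = |2| = 2 ≤ 2√23 ≈ 9.5917 ✓.


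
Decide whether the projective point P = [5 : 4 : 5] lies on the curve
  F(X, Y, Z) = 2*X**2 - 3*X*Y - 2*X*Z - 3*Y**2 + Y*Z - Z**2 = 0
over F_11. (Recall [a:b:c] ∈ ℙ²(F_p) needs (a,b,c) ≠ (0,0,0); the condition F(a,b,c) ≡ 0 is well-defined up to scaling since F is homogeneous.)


F(5,4,5) ≡ 8 (mod 11); P is NOT on the curve.

Evaluate F(5, 4, 5) term-by-term (mod 11).
  2*X**2 ↦ 2·25·1·1 = 50
  -3*X*Y ↦ -3·5·4·1 = -60
  -2*X*Z ↦ -2·5·1·5 = -50
  -3*Y**2 ↦ -3·1·16·1 = -48
  Y*Z ↦ 1·1·4·5 = 20
  -Z**2 ↦ -1·1·1·25 = -25
Sum: F(5, 4, 5) = (50) + (-60) + (-50) + (-48) + (20) + (-25) = -113.
Reducing mod 11: -113 ≡ 8 (mod 11).
Since F(a, b, c) ≡ 8 ≠ 0 (mod 11), P does NOT lie on the curve.


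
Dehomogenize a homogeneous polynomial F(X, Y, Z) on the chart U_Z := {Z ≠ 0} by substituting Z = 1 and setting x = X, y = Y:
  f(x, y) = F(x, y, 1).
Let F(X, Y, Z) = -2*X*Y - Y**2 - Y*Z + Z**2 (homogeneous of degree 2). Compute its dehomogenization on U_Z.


f(x, y) = -2*x*y - y**2 - y + 1

On U_Z we set Z = 1. Each monomial c·X^i·Y^j·Z^k in F becomes c·x^i·y^j·1^k = c·x^i·y^j.
Substituting Z = 1: F(X, Y, 1) = -2*x*y - y**2 - y + 1.
Note: deg(f) ≤ deg(F) = 2; strict inequality happens when F is divisible by Z (lost terms).


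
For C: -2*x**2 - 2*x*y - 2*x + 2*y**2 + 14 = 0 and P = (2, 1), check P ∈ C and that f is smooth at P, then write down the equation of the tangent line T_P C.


Tangent line at P: 24 - 12*x = 0.

Step 1: f(2, 1) = 0, so P lies on C.
Step 2: partial derivatives
  f_x(x, y) = -4*x - 2*y - 2, f_y(x, y) = -2*x + 4*y.
  f_x(P) = -12, f_y(P) = 0 (gradient nonzero, so P is smooth).
Step 3: tangent line at P: -12·(x − 2) + 0·(y − 1) = 0.
Expanding: 24 - 12*x = 0.


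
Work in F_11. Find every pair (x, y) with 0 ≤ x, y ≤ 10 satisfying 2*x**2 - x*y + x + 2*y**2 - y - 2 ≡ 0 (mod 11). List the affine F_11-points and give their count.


Affine F_11-points: {(2, 9)}; count = 1.

For each of the 121 pairs (x, y) ∈ F_11², evaluate f(x, y) mod 11. Record the zeros.
  x = 0: [0↦9, 1↦10, 2↦4, 3↦2, 4↦4, 5↦10, 6↦9, 7↦1, 8↦8, 9↦8, 10↦1]  zeros at y ∈ ∅
  x = 1: [0↦1, 1↦1, 2↦5, 3↦2, 4↦3, 5↦8, 6↦6, 7↦8, 8↦3, 9↦2, 10↦5]  zeros at y ∈ ∅
  x = 2: [0↦8, 1↦7, 2↦10, 3↦6, 4↦6, 5↦10, 6↦7, 7↦8, 8↦2, 9↦0, 10↦2]  zeros at y ∈ {9}
  x = 3: [0↦8, 1↦6, 2↦8, 3↦3, 4↦2, 5↦5, 6↦1, 7↦1, 8↦5, 9↦2, 10↦3]  zeros at y ∈ ∅
  x = 4: [0↦1, 1↦9, 2↦10, 3↦4, 4↦2, 5↦4, 6↦10, 7↦9, 8↦1, 9↦8, 10↦8]  zeros at y ∈ ∅
  x = 5: [0↦9, 1↦5, 2↦5, 3↦9, 4↦6, 5↦7, 6↦1, 7↦10, 8↦1, 9↦7, 10↦6]  zeros at y ∈ ∅
  x = 6: [0↦10, 1↦5, 2↦4, 3↦7, 4↦3, 5↦3, 6↦7, 7↦4, 8↦5, 9↦10, 10↦8]  zeros at y ∈ ∅
  x = 7: [0↦4, 1↦9, 2↦7, 3↦9, 4↦4, 5↦3, 6↦6, 7↦2, 8↦2, 9↦6, 10↦3]  zeros at y ∈ ∅
  x = 8: [0↦2, 1↦6, 2↦3, 3↦4, 4↦9, 5↦7, 6↦9, 7↦4, 8↦3, 9↦6, 10↦2]  zeros at y ∈ ∅
  x = 9: [0↦4, 1↦7, 2↦3, 3↦3, 4↦7, 5↦4, 6↦5, 7↦10, 8↦8, 9↦10, 10↦5]  zeros at y ∈ ∅
  x = 10: [0↦10, 1↦1, 2↦7, 3↦6, 4↦9, 5↦5, 6↦5, 7↦9, 8↦6, 9↦7, 10↦1]  zeros at y ∈ ∅
Collecting zeros: affine points = {(2, 9)}.
Total count |C(F_11)_aff| = 1.


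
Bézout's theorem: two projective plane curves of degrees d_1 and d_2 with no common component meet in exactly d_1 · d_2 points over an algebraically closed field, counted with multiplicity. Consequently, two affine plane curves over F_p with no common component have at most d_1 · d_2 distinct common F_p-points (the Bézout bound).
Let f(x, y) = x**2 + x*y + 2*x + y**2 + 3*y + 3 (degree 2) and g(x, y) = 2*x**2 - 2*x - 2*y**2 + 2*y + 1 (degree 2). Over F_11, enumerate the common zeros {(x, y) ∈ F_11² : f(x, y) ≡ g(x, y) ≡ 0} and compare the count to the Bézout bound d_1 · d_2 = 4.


Common zeros: {(2, 6)}; count = 1; Bézout bound = 4.

deg(f) = 2, deg(g) = 2, so Bézout bound = 4.
Scan x ∈ F_11. For each x, list the y ∈ F_11 with f(x, y) ≡ 0 and those with g(x, y) ≡ 0 (mod 11); the common zeros in that column are the intersection.
  x = 0: f ≡ 0 at y ∈ ∅; g ≡ 0 at y ∈ {3, 9}; common: ∅.
  x = 1: f ≡ 0 at y ∈ {1, 6}; g ≡ 0 at y ∈ {3, 9}; common: ∅.
  x = 2: f ≡ 0 at y ∈ {0, 6}; g ≡ 0 at y ∈ {6}; common: {6}.
  x = 3: f ≡ 0 at y ∈ ∅; g ≡ 0 at y ∈ {4, 8}; common: ∅.
  x = 4: f ≡ 0 at y ∈ ∅; g ≡ 0 at y ∈ ∅; common: ∅.
  x = 5: f ≡ 0 at y ∈ {7}; g ≡ 0 at y ∈ ∅; common: ∅.
  x = 6: f ≡ 0 at y ∈ {5, 8}; g ≡ 0 at y ∈ ∅; common: ∅.
  x = 7: f ≡ 0 at y ∈ {0, 1}; g ≡ 0 at y ∈ ∅; common: ∅.
  x = 8: f ≡ 0 at y ∈ {4, 7}; g ≡ 0 at y ∈ ∅; common: ∅.
  x = 9: f ≡ 0 at y ∈ {5}; g ≡ 0 at y ∈ {4, 8}; common: ∅.
  x = 10: f ≡ 0 at y ∈ ∅; g ≡ 0 at y ∈ {6}; common: ∅.
Collecting: common zeros = {(2, 6)}, so the count is 1.
Comparison with the Bézout bound: 1 ≤ 4 = deg(f)·deg(g), as expected for curves with no common component (the affine F_11-count falls short of the bound because intersections may lie at infinity, over extension fields, or carry multiplicity).


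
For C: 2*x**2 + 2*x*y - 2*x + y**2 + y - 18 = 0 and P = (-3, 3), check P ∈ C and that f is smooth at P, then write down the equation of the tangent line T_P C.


Tangent line at P: -8*x + y - 27 = 0.

Step 1: f(-3, 3) = 0, so P lies on C.
Step 2: partial derivatives
  f_x(x, y) = 4*x + 2*y - 2, f_y(x, y) = 2*x + 2*y + 1.
  f_x(P) = -8, f_y(P) = 1 (gradient nonzero, so P is smooth).
Step 3: tangent line at P: -8·(x − -3) + 1·(y − 3) = 0.
Expanding: -8*x + y - 27 = 0.


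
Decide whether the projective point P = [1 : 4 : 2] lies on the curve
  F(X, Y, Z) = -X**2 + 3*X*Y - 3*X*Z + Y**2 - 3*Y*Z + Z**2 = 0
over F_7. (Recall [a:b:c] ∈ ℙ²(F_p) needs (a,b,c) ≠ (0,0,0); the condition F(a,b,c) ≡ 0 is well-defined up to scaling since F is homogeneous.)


F(1,4,2) ≡ 1 (mod 7); P is NOT on the curve.

Evaluate F(1, 4, 2) term-by-term (mod 7).
  -X**2 ↦ -1·1·1·1 = -1
  3*X*Y ↦ 3·1·4·1 = 12
  -3*X*Z ↦ -3·1·1·2 = -6
  Y**2 ↦ 1·1·16·1 = 16
  -3*Y*Z ↦ -3·1·4·2 = -24
  Z**2 ↦ 1·1·1·4 = 4
Sum: F(1, 4, 2) = (-1) + (12) + (-6) + (16) + (-24) + (4) = 1.
Reducing mod 7: 1 ≡ 1 (mod 7).
Since F(a, b, c) ≡ 1 ≠ 0 (mod 7), P does NOT lie on the curve.


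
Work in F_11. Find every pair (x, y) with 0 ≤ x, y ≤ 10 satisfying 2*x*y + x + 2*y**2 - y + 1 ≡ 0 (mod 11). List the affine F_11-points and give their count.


Affine F_11-points: {(0, 8), (0, 9), (3, 1), (3, 2), (4, 3), (4, 10), (5, 6), (9, 4), (10, 0), (10, 7)}; count = 10.

For each of the 121 pairs (x, y) ∈ F_11², evaluate f(x, y) mod 11. Record the zeros.
  x = 0: [0↦1, 1↦2, 2↦7, 3↦5, 4↦7, 5↦2, 6↦1, 7↦4, 8↦0, 9↦0, 10↦4]  zeros at y ∈ {8, 9}
  x = 1: [0↦2, 1↦5, 2↦1, 3↦1, 4↦5, 5↦2, 6↦3, 7↦8, 8↦6, 9↦8, 10↦3]  zeros at y ∈ ∅
  x = 2: [0↦3, 1↦8, 2↦6, 3↦8, 4↦3, 5↦2, 6↦5, 7↦1, 8↦1, 9↦5, 10↦2]  zeros at y ∈ ∅
  x = 3: [0↦4, 1↦0, 2↦0, 3↦4, 4↦1, 5↦2, 6↦7, 7↦5, 8↦7, 9↦2, 10↦1]  zeros at y ∈ {1, 2}
  x = 4: [0↦5, 1↦3, 2↦5, 3↦0, 4↦10, 5↦2, 6↦9, 7↦9, 8↦2, 9↦10, 10↦0]  zeros at y ∈ {3, 10}
  x = 5: [0↦6, 1↦6, 2↦10, 3↦7, 4↦8, 5↦2, 6↦0, 7↦2, 8↦8, 9↦7, 10↦10]  zeros at y ∈ {6}
  x = 6: [0↦7, 1↦9, 2↦4, 3↦3, 4↦6, 5↦2, 6↦2, 7↦6, 8↦3, 9↦4, 10↦9]  zeros at y ∈ ∅
  x = 7: [0↦8, 1↦1, 2↦9, 3↦10, 4↦4, 5↦2, 6↦4, 7↦10, 8↦9, 9↦1, 10↦8]  zeros at y ∈ ∅
  x = 8: [0↦9, 1↦4, 2↦3, 3↦6, 4↦2, 5↦2, 6↦6, 7↦3, 8↦4, 9↦9, 10↦7]  zeros at y ∈ ∅
  x = 9: [0↦10, 1↦7, 2↦8, 3↦2, 4↦0, 5↦2, 6↦8, 7↦7, 8↦10, 9↦6, 10↦6]  zeros at y ∈ {4}
  x = 10: [0↦0, 1↦10, 2↦2, 3↦9, 4↦9, 5↦2, 6↦10, 7↦0, 8↦5, 9↦3, 10↦5]  zeros at y ∈ {0, 7}
Collecting zeros: affine points = {(0, 8), (0, 9), (3, 1), (3, 2), (4, 3), (4, 10), (5, 6), (9, 4), (10, 0), (10, 7)}.
Total count |C(F_11)_aff| = 10.


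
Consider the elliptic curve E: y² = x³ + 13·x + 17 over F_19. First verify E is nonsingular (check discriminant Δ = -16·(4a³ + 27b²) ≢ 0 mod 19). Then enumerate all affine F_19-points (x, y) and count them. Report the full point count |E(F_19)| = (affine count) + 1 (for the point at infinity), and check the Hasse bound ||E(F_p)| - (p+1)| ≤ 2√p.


Affine points = {(0, 6), (0, 13), (3, 8), (3, 11), (4, 0), (5, 6), (5, 13), (6, 8), (6, 11), (8, 5), (8, 14), (10, 8), (10, 11), (11, 3), (11, 16), (12, 1), (12, 18), (14, 6), (14, 13)}; affine count = 19; |E(F_19)| = 20.

Discriminant check: Δ ∝ 4a³ + 27b² = 4·13³ + 27·17² = 4·2197 + 27·289 ≡ 4 (mod 19). Nonzero ⇒ E is nonsingular.
For each x ∈ F_19, compute rhs = x³ + 13·x + 17 mod 19, then count y ∈ F_19 with y² ≡ rhs.
  x = 0: rhs = 17, matching y values: 6, 13 (2 points).
  x = 1: rhs = 12, matching y values: none (0 points).
  x = 2: rhs = 13, matching y values: none (0 points).
  x = 3: rhs = 7, matching y values: 8, 11 (2 points).
  x = 4: rhs = 0, matching y values: 0 (1 points).
  x = 5: rhs = 17, matching y values: 6, 13 (2 points).
  x = 6: rhs = 7, matching y values: 8, 11 (2 points).
  x = 7: rhs = 14, matching y values: none (0 points).
  x = 8: rhs = 6, matching y values: 5, 14 (2 points).
  x = 9: rhs = 8, matching y values: none (0 points).
  x = 10: rhs = 7, matching y values: 8, 11 (2 points).
  x = 11: rhs = 9, matching y values: 3, 16 (2 points).
  x = 12: rhs = 1, matching y values: 1, 18 (2 points).
  x = 13: rhs = 8, matching y values: none (0 points).
  x = 14: rhs = 17, matching y values: 6, 13 (2 points).
  x = 15: rhs = 15, matching y values: none (0 points).
  x = 16: rhs = 8, matching y values: none (0 points).
  x = 17: rhs = 2, matching y values: none (0 points).
  x = 18: rhs = 3, matching y values: none (0 points).
Total affine count: 19.
Full point count |E(F_19)| = 19 + 1 = 20.
Hasse bound: |20 − (19+1)| = |0| = 0 ≤ 2√19 ≈ 8.7178 ✓.


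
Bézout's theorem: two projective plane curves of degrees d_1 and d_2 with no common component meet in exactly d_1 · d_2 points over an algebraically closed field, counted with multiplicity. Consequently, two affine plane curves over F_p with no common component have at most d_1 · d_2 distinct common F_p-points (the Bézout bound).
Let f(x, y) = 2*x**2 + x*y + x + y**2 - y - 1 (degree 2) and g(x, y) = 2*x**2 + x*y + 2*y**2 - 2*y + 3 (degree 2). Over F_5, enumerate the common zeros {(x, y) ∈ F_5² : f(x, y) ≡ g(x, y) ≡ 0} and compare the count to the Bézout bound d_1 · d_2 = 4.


Common zeros: {(0, 3), (4, 0)}; count = 2; Bézout bound = 4.

deg(f) = 2, deg(g) = 2, so Bézout bound = 4.
Scan x ∈ F_5. For each x, list the y ∈ F_5 with f(x, y) ≡ 0 and those with g(x, y) ≡ 0 (mod 5); the common zeros in that column are the intersection.
  x = 0: f ≡ 0 at y ∈ {3}; g ≡ 0 at y ∈ {3}; common: {3}.
  x = 1: f ≡ 0 at y ∈ ∅; g ≡ 0 at y ∈ {0, 3}; common: ∅.
  x = 2: f ≡ 0 at y ∈ {2}; g ≡ 0 at y ∈ ∅; common: ∅.
  x = 3: f ≡ 0 at y ∈ {0, 3}; g ≡ 0 at y ∈ ∅; common: ∅.
  x = 4: f ≡ 0 at y ∈ {0, 2}; g ≡ 0 at y ∈ {0, 4}; common: {0}.
Collecting: common zeros = {(0, 3), (4, 0)}, so the count is 2.
Comparison with the Bézout bound: 2 ≤ 4 = deg(f)·deg(g), as expected for curves with no common component (the affine F_5-count falls short of the bound because intersections may lie at infinity, over extension fields, or carry multiplicity).


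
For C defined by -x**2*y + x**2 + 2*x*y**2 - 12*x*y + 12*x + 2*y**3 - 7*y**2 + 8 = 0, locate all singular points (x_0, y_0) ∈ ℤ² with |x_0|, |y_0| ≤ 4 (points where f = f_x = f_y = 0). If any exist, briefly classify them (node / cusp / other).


Singular points: {(-2, 2)}; classification: node.

Compute partial derivatives:
  f_x = -2*x*y + 2*x + 2*y**2 - 12*y + 12.
  f_y = -x**2 + 4*x*y - 12*x + 6*y**2 - 14*y.
Scan x_0 ∈ {−4, ..., 4}. For each x_0, f_y(x_0, y) is a polynomial in y; find its integer roots y ∈ {−4, ..., 4}, then test f_x and f at those candidates.
  x = -4: f_y(-4, y) = 6*y**2 - 30*y + 32; no integer root y with |y| ≤ 4.
  x = -3: f_y(-3, y) = 6*y**2 - 26*y + 27; no integer root y with |y| ≤ 4.
  x = -2: f_y(-2, y) = 6*y**2 - 22*y + 20; vanishes at y ∈ {2}. (-2, 2): f_x = 0, f = 0 — SINGULAR.
  x = -1: f_y(-1, y) = 6*y**2 - 18*y + 11; no integer root y with |y| ≤ 4.
  x = 0: f_y(0, y) = 6*y**2 - 14*y; vanishes at y ∈ {0}. (0, 0): f_x = 12 ≠ 0.
  x = 1: f_y(1, y) = 6*y**2 - 10*y - 13; no integer root y with |y| ≤ 4.
  x = 2: f_y(2, y) = 6*y**2 - 6*y - 28; no integer root y with |y| ≤ 4.
  x = 3: f_y(3, y) = 6*y**2 - 2*y - 45; no integer root y with |y| ≤ 4.
  x = 4: f_y(4, y) = 6*y**2 + 2*y - 64; no integer root y with |y| ≤ 4.
Only singular point on the grid: (-2, 2).
Classify: substitute x = -2 + u, y = 2 + v and expand: f = -u**2*v - u**2 + 2*u*v**2 + 2*v**3 + v**2.
No constant or linear terms (consistent with a singular point). Quadratic part: -u**2 + v**2. Cubic part: -u**2*v + 2*u*v**2 + 2*v**3.
The quadratic part v**2 - u**2 = (v − u)(v + u) splits into two distinct linear factors, so there are two distinct tangent lines y − 2 = ±(x − -2) — this is a node (ordinary double point).
Classification: node.


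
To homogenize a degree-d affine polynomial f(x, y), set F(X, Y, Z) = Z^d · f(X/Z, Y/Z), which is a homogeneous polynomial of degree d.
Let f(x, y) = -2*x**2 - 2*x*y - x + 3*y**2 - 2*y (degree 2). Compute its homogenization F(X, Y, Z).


F(X, Y, Z) = -2*X**2 - 2*X*Y - X*Z + 3*Y**2 - 2*Y*Z

deg(f) = 2.
Substitute x = X/Z, y = Y/Z into f, then multiply by Z^2.
  monomial -2·x^2·y^0 ↦ -2·X^2·Y^0·Z^0.
  monomial -2·x^1·y^1 ↦ -2·X^1·Y^1·Z^0.
  monomial -1·x^1·y^0 ↦ -1·X^1·Y^0·Z^1.
  monomial 3·x^0·y^2 ↦ 3·X^0·Y^2·Z^0.
  monomial -2·x^0·y^1 ↦ -2·X^0·Y^1·Z^1.
Collecting: F(X, Y, Z) = -2*X**2 - 2*X*Y - X*Z + 3*Y**2 - 2*Y*Z.


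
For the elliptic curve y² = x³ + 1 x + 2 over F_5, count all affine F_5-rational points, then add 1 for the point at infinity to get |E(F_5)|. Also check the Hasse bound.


Affine points = {(1, 2), (1, 3), (4, 0)}; affine count = 3; |E(F_5)| = 4.

Discriminant check: Δ ∝ 4a³ + 27b² = 4·1³ + 27·2² = 4·1 + 27·4 ≡ 2 (mod 5). Nonzero ⇒ E is nonsingular.
For each x ∈ F_5, compute rhs = x³ + 1·x + 2 mod 5, then count y ∈ F_5 with y² ≡ rhs.
  x = 0: rhs = 2, matching y values: none (0 points).
  x = 1: rhs = 4, matching y values: 2, 3 (2 points).
  x = 2: rhs = 2, matching y values: none (0 points).
  x = 3: rhs = 2, matching y values: none (0 points).
  x = 4: rhs = 0, matching y values: 0 (1 points).
Total affine count: 3.
Full point count |E(F_5)| = 3 + 1 = 4.
Hasse bound: |4 − (5+1)| = |-2| = 2 ≤ 2√5 ≈ 4.4721 ✓.
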